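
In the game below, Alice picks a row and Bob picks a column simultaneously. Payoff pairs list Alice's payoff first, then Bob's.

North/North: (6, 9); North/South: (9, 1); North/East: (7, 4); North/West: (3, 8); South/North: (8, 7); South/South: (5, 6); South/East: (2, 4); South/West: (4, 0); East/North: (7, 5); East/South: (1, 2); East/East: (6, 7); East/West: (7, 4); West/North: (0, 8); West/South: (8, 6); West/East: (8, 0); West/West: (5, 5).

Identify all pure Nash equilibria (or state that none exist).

(South, North)

A profile is a Nash equilibrium when each player is best-responding to the other.
Alice's best responses — vs North: South (payoff 8); vs South: North (payoff 9); vs East: West (payoff 8); vs West: East (payoff 7).
Bob's best responses — vs North: North (payoff 9); vs South: North (payoff 7); vs East: East (payoff 7); vs West: North (payoff 8).
The only mutual best response is (South, North); neither player gains by switching there.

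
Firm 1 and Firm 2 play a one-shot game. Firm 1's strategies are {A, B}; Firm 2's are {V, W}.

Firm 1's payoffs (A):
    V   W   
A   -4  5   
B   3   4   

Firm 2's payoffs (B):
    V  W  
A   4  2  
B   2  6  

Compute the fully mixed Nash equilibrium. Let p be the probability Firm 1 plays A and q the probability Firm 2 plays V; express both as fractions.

In a mixed NE each player is indifferent between their pure strategies, so the opponent's mix sets the indifference.
Firm 2 indifferent between V and W: p·4 + (1−p)·2 = p·2 + (1−p)·6 ⟹ 2 + 2p = 6 + (-4)p ⟹ p = 2/3.
Firm 1 indifferent between A and B: q·(-4) + (1−q)·5 = q·3 + (1−q)·4 ⟹ 5 + (-9)q = 4 + (-1)q ⟹ q = 1/8.

p = 2/3, q = 1/8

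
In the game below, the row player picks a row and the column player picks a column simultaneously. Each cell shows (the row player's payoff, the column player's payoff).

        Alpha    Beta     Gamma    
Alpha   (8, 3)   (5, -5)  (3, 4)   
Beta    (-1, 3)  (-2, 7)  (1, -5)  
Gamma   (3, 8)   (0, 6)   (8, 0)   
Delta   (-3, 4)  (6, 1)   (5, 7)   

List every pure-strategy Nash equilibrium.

There is no pure-strategy Nash equilibrium

A profile is a Nash equilibrium when each player is best-responding to the other.
The row player's best responses — vs Alpha: Alpha (payoff 8); vs Beta: Delta (payoff 6); vs Gamma: Gamma (payoff 8).
The column player's best responses — vs Alpha: Gamma (payoff 4); vs Beta: Beta (payoff 7); vs Gamma: Alpha (payoff 8); vs Delta: Gamma (payoff 7).
No cell has both players best-responding. For instance, the row player's best reply to Gamma is Gamma, but against Gamma the column player prefers Alpha over Gamma.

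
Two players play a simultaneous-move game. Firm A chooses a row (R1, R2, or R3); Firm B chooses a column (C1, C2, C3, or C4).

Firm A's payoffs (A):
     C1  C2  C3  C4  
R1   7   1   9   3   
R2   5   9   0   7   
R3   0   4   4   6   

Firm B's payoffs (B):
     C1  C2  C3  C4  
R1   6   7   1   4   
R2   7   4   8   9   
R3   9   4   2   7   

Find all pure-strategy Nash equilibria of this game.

Check mutual best responses: a cell is a NE iff neither player can gain by unilaterally deviating.
Firm A's best responses — vs C1: R1 (payoff 7); vs C2: R2 (payoff 9); vs C3: R1 (payoff 9); vs C4: R2 (payoff 7).
Firm B's best responses — vs R1: C2 (payoff 7); vs R2: C4 (payoff 9); vs R3: C1 (payoff 9).
The only mutual best response is (R2, C4); neither player gains by switching there.

(R2, C4)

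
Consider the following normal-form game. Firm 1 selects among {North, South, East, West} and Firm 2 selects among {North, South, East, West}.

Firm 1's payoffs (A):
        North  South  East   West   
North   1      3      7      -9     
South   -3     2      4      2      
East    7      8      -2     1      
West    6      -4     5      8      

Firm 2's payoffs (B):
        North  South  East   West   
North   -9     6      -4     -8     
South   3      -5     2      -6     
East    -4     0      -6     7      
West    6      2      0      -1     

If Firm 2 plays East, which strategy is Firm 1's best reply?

North

With Firm 2 fixed at East, Firm 1's payoffs are: North → 7, South → 4, East → -2, West → 5.
The maximum is 7, achieved by North.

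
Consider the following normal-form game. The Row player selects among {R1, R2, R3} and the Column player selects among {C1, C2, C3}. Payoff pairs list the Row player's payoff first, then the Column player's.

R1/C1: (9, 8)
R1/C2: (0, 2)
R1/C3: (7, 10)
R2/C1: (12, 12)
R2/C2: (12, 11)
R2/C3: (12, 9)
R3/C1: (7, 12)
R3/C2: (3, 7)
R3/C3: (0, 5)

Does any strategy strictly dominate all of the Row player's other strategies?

Check whether one of the Row player's strategies beats all alternatives regardless of what the opponent does.
R2 strictly dominates: vs C1: 12 > each of {9, 7}; vs C2: 12 > each of {0, 3}; vs C3: 12 > each of {7, 0}.

R2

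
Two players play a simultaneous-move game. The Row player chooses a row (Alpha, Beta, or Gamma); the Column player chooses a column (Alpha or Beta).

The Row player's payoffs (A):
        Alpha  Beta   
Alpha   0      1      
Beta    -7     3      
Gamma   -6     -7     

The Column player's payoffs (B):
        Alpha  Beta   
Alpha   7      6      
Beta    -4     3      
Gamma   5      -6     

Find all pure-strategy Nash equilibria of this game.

(Alpha, Alpha) and (Beta, Beta)

A profile is a Nash equilibrium when each player is best-responding to the other.
The Row player's best responses — vs Alpha: Alpha (payoff 0); vs Beta: Beta (payoff 3).
The Column player's best responses — vs Alpha: Alpha (payoff 7); vs Beta: Beta (payoff 3); vs Gamma: Alpha (payoff 5).
Mutual best responses occur at (Alpha, Alpha) and (Beta, Beta); at each, neither player gains by switching.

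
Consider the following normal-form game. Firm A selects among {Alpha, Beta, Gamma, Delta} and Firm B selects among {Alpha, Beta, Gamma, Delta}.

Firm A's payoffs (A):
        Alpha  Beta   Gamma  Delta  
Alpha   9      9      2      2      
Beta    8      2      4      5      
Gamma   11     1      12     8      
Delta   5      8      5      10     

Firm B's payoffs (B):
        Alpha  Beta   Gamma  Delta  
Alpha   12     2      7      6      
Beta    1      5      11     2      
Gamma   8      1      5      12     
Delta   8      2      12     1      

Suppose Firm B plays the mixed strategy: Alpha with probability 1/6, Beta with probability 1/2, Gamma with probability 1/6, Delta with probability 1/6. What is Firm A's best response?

Delta

Compute Firm A's expected payoff from each pure strategy against the given mix.
Alpha: (1/6)·9 + (1/2)·9 + (1/6)·2 + (1/6)·2 = 20/3
Beta: (1/6)·8 + (1/2)·2 + (1/6)·4 + (1/6)·5 = 23/6
Gamma: (1/6)·11 + (1/2)·1 + (1/6)·12 + (1/6)·8 = 17/3
Delta: (1/6)·5 + (1/2)·8 + (1/6)·5 + (1/6)·10 = 22/3
Highest expected payoff is 22/3, from Delta.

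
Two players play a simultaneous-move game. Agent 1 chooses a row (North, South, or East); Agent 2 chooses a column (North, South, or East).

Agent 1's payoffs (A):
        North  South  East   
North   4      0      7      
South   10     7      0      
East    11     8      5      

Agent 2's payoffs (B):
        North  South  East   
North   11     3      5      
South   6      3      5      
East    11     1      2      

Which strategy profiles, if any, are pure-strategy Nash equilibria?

(East, North)

A profile is a Nash equilibrium when each player is best-responding to the other.
Agent 1's best responses — vs North: East (payoff 11); vs South: East (payoff 8); vs East: North (payoff 7).
Agent 2's best responses — vs North: North (payoff 11); vs South: North (payoff 6); vs East: North (payoff 11).
The only mutual best response is (East, North); neither player gains by switching there.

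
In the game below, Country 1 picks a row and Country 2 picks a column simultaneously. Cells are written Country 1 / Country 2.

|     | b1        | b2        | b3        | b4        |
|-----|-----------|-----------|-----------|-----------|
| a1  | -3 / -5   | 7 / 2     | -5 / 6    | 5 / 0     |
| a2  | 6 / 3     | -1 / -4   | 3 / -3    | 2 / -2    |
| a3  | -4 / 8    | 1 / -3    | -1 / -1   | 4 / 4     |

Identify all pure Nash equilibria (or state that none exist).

(a2, b1)

A profile is a Nash equilibrium when each player is best-responding to the other.
Country 1's best responses — vs b1: a2 (payoff 6); vs b2: a1 (payoff 7); vs b3: a2 (payoff 3); vs b4: a1 (payoff 5).
Country 2's best responses — vs a1: b3 (payoff 6); vs a2: b1 (payoff 3); vs a3: b1 (payoff 8).
The only mutual best response is (a2, b1); neither player gains by switching there.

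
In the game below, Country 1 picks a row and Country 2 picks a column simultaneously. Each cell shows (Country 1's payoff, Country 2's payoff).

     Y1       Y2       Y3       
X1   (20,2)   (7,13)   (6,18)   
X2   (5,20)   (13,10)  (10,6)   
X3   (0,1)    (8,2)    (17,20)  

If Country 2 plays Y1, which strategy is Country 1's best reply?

With Country 2 fixed at Y1, Country 1's payoffs are: X1 → 20, X2 → 5, X3 → 0.
The maximum is 20, achieved by X1.

X1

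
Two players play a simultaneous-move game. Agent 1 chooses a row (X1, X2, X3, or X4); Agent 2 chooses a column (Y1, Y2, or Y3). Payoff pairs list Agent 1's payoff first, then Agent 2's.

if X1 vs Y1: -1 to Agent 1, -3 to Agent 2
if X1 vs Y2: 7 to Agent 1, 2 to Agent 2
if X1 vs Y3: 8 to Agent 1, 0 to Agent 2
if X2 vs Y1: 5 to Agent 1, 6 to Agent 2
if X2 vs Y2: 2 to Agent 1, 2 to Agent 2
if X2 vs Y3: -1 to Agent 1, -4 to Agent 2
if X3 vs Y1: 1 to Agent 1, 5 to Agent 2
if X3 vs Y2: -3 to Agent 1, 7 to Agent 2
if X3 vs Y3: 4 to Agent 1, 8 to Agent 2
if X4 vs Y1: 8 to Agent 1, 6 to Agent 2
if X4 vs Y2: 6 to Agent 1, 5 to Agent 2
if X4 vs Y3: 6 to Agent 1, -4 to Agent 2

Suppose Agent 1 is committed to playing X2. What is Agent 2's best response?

Y1

With Agent 1 fixed at X2, Agent 2's payoffs are: Y1 → 6, Y2 → 2, Y3 → -4.
The maximum is 6, achieved by Y1.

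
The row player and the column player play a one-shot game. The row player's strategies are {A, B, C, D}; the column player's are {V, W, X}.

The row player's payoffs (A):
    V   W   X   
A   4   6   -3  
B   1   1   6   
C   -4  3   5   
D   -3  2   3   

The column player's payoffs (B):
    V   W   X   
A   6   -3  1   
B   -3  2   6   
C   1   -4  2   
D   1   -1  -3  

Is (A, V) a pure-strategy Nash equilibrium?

Holding the column player at V: the row player gets 4 from A, versus 1 from B, -4 from C, -3 from D. No profitable deviation for the row player.
Holding the row player at A: the column player gets 6 from V, versus -3 from W, 1 from X. No profitable deviation for the column player either.

Yes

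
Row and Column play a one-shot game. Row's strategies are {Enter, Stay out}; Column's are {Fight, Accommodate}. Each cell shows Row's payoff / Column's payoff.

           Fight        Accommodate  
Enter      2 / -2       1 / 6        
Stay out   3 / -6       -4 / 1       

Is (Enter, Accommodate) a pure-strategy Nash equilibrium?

Yes

Holding Column at Accommodate: Row gets 1 from Enter, versus -4 from Stay out. No profitable deviation for Row.
Holding Row at Enter: Column gets 6 from Accommodate, versus -2 from Fight. No profitable deviation for Column either.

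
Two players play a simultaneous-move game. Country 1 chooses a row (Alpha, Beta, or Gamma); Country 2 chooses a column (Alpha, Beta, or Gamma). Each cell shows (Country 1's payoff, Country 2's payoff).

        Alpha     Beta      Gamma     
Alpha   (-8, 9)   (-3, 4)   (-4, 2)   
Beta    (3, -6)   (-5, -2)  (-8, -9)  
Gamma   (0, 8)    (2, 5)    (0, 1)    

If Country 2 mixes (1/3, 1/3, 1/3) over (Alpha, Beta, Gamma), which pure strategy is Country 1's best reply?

Country 1's best reply maximizes expected payoff against the mix.
Alpha: (1/3)·(-8) + (1/3)·(-3) + (1/3)·(-4) = -5
Beta: (1/3)·3 + (1/3)·(-5) + (1/3)·(-8) = -10/3
Gamma: (1/3)·0 + (1/3)·2 + (1/3)·0 = 2/3
Highest expected payoff is 2/3, from Gamma.

Gamma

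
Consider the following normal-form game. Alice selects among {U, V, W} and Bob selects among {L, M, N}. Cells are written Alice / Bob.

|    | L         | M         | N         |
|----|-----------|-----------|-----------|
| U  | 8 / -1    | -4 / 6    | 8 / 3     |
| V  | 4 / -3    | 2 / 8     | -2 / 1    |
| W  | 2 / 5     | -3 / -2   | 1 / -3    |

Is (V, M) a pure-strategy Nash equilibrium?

Holding Bob at M: Alice gets 2 from V, versus -4 from U, -3 from W. No profitable deviation for Alice.
Holding Alice at V: Bob gets 8 from M, versus -3 from L, 1 from N. No profitable deviation for Bob either.

Yes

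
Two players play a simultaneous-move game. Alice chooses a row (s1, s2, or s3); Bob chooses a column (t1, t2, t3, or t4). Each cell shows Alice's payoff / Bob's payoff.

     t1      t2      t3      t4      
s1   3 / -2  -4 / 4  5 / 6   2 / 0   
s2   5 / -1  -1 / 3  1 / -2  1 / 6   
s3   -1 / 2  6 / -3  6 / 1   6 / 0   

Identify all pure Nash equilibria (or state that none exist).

None

A profile is a Nash equilibrium when each player is best-responding to the other.
Alice's best responses — vs t1: s2 (payoff 5); vs t2: s3 (payoff 6); vs t3: s3 (payoff 6); vs t4: s3 (payoff 6).
Bob's best responses — vs s1: t3 (payoff 6); vs s2: t4 (payoff 6); vs s3: t1 (payoff 2).
No cell has both players best-responding. For instance, Alice's best reply to t4 is s3, but against s3 Bob prefers t1 over t4.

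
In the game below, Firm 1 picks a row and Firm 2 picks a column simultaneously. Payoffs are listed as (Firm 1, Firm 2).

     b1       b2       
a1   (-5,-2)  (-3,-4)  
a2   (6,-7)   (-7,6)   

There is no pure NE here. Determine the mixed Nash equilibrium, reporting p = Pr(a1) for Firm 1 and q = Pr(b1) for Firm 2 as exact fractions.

Each player's mixing probability is pinned down by making the *other* player indifferent.
Firm 2 indifferent between b1 and b2: p·(-2) + (1−p)·(-7) = p·(-4) + (1−p)·6 ⟹ (-7) + 5p = 6 + (-10)p ⟹ p = 13/15.
Firm 1 indifferent between a1 and a2: q·(-5) + (1−q)·(-3) = q·6 + (1−q)·(-7) ⟹ (-3) + (-2)q = (-7) + 13q ⟹ q = 4/15.

p = 13/15, q = 4/15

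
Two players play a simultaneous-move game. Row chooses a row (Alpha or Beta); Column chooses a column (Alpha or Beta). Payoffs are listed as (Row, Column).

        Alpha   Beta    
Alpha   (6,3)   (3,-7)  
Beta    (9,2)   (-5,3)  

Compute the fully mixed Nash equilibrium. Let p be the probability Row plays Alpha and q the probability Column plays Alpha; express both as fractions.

In a mixed NE each player is indifferent between their pure strategies, so the opponent's mix sets the indifference.
Column indifferent between Alpha and Beta: p·3 + (1−p)·2 = p·(-7) + (1−p)·3 ⟹ 2 + 1p = 3 + (-10)p ⟹ p = 1/11.
Row indifferent between Alpha and Beta: q·6 + (1−q)·3 = q·9 + (1−q)·(-5) ⟹ 3 + 3q = (-5) + 14q ⟹ q = 8/11.

p = 1/11, q = 8/11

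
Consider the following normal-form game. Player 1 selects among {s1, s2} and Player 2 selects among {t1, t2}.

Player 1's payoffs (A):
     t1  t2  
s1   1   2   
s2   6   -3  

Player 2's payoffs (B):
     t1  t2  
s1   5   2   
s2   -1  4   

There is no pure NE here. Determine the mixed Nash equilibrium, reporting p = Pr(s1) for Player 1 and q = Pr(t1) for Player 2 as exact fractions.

p = 5/8, q = 1/2

Each player's mixing probability is pinned down by making the *other* player indifferent.
Player 2 indifferent between t1 and t2: p·5 + (1−p)·(-1) = p·2 + (1−p)·4 ⟹ (-1) + 6p = 4 + (-2)p ⟹ p = 5/8.
Player 1 indifferent between s1 and s2: q·1 + (1−q)·2 = q·6 + (1−q)·(-3) ⟹ 2 + (-1)q = (-3) + 9q ⟹ q = 1/2.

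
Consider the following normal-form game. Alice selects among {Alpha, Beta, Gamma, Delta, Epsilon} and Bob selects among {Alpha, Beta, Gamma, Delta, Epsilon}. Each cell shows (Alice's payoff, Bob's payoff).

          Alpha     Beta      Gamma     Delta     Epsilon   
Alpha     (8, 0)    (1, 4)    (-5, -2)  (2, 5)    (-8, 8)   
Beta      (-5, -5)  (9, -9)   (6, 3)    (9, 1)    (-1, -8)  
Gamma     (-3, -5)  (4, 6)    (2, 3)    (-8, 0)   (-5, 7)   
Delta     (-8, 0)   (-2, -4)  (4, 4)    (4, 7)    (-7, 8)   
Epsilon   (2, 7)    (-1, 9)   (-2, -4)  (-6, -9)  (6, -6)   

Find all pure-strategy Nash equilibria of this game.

(Beta, Gamma)

Check mutual best responses: a cell is a NE iff neither player can gain by unilaterally deviating.
Alice's best responses — vs Alpha: Alpha (payoff 8); vs Beta: Beta (payoff 9); vs Gamma: Beta (payoff 6); vs Delta: Beta (payoff 9); vs Epsilon: Epsilon (payoff 6).
Bob's best responses — vs Alpha: Epsilon (payoff 8); vs Beta: Gamma (payoff 3); vs Gamma: Epsilon (payoff 7); vs Delta: Epsilon (payoff 8); vs Epsilon: Beta (payoff 9).
The only mutual best response is (Beta, Gamma); neither player gains by switching there.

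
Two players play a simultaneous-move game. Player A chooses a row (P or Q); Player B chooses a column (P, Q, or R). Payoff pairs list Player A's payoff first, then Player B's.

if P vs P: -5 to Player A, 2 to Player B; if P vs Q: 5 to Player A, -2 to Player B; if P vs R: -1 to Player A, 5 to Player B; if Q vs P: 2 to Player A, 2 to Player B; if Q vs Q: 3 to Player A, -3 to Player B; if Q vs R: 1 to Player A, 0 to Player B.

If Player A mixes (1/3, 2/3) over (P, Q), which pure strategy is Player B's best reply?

P

Compute Player B's expected payoff from each pure strategy against the given mix.
P: (1/3)·2 + (2/3)·2 = 2
Q: (1/3)·(-2) + (2/3)·(-3) = -8/3
R: (1/3)·5 + (2/3)·0 = 5/3
Highest expected payoff is 2, from P.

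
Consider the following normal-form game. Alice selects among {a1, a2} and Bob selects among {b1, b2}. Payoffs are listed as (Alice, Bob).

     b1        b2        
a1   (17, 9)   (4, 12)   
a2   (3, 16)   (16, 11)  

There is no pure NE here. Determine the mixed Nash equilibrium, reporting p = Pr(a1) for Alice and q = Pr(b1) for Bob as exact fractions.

Each player's mixing probability is pinned down by making the *other* player indifferent.
Bob indifferent between b1 and b2: p·9 + (1−p)·16 = p·12 + (1−p)·11 ⟹ 16 + (-7)p = 11 + 1p ⟹ p = 5/8.
Alice indifferent between a1 and a2: q·17 + (1−q)·4 = q·3 + (1−q)·16 ⟹ 4 + 13q = 16 + (-13)q ⟹ q = 6/13.

p = 5/8, q = 6/13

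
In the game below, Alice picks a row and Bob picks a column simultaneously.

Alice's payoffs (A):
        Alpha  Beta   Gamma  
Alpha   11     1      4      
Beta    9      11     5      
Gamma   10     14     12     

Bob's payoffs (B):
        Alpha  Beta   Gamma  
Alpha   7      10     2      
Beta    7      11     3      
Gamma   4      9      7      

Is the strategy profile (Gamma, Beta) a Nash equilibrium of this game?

Holding Bob at Beta: Alice gets 14 from Gamma, versus 1 from Alpha, 11 from Beta. No profitable deviation for Alice.
Holding Alice at Gamma: Bob gets 9 from Beta, versus 4 from Alpha, 7 from Gamma. No profitable deviation for Bob either.

Yes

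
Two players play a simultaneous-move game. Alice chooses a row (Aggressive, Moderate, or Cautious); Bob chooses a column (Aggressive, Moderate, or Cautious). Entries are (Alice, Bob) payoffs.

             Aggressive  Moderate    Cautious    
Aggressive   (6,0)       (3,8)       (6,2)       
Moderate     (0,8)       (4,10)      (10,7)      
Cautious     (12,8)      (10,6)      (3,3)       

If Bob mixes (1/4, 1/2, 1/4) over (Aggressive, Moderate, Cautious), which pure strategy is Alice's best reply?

Cautious

Alice's best reply maximizes expected payoff against the mix.
Aggressive: (1/4)·6 + (1/2)·3 + (1/4)·6 = 9/2
Moderate: (1/4)·0 + (1/2)·4 + (1/4)·10 = 9/2
Cautious: (1/4)·12 + (1/2)·10 + (1/4)·3 = 35/4
Highest expected payoff is 35/4, from Cautious.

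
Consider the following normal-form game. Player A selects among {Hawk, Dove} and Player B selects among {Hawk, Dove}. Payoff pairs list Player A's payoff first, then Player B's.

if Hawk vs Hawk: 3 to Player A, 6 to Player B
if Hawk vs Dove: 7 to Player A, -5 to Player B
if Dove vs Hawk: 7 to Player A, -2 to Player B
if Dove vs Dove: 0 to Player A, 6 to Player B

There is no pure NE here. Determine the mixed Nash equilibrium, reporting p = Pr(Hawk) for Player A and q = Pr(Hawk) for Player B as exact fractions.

p = 8/19, q = 7/11

In a mixed NE each player is indifferent between their pure strategies, so the opponent's mix sets the indifference.
Player B indifferent between Hawk and Dove: p·6 + (1−p)·(-2) = p·(-5) + (1−p)·6 ⟹ (-2) + 8p = 6 + (-11)p ⟹ p = 8/19.
Player A indifferent between Hawk and Dove: q·3 + (1−q)·7 = q·7 + (1−q)·0 ⟹ 7 + (-4)q = 0 + 7q ⟹ q = 7/11.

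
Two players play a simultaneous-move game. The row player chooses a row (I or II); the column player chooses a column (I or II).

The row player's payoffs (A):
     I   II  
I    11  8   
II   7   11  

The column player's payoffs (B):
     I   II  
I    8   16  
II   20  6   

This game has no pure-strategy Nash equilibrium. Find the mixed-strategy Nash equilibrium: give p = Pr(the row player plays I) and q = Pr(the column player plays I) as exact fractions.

p = 7/11, q = 3/7

In a mixed NE each player is indifferent between their pure strategies, so the opponent's mix sets the indifference.
The column player indifferent between I and II: p·8 + (1−p)·20 = p·16 + (1−p)·6 ⟹ 20 + (-12)p = 6 + 10p ⟹ p = 7/11.
The row player indifferent between I and II: q·11 + (1−q)·8 = q·7 + (1−q)·11 ⟹ 8 + 3q = 11 + (-4)q ⟹ q = 3/7.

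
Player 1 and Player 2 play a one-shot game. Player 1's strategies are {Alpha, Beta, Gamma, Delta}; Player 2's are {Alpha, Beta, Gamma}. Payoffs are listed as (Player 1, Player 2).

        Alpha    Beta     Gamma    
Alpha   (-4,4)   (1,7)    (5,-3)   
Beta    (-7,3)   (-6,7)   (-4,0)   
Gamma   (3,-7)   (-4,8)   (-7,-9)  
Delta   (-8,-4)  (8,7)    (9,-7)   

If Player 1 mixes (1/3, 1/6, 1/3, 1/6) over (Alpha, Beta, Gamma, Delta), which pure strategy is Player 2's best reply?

Beta

Compute Player 2's expected payoff from each pure strategy against the given mix.
Alpha: (1/3)·4 + (1/6)·3 + (1/3)·(-7) + (1/6)·(-4) = -7/6
Beta: (1/3)·7 + (1/6)·7 + (1/3)·8 + (1/6)·7 = 22/3
Gamma: (1/3)·(-3) + (1/6)·0 + (1/3)·(-9) + (1/6)·(-7) = -31/6
Highest expected payoff is 22/3, from Beta.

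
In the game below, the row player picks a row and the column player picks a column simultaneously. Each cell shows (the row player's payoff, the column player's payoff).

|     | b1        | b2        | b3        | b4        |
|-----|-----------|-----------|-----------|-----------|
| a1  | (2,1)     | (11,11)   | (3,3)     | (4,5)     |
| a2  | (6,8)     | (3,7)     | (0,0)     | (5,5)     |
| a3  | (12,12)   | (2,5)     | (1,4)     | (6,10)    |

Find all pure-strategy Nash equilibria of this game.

(a1, b2) and (a3, b1)

Check mutual best responses: a cell is a NE iff neither player can gain by unilaterally deviating.
The row player's best responses — vs b1: a3 (payoff 12); vs b2: a1 (payoff 11); vs b3: a1 (payoff 3); vs b4: a3 (payoff 6).
The column player's best responses — vs a1: b2 (payoff 11); vs a2: b1 (payoff 8); vs a3: b1 (payoff 12).
Mutual best responses occur at (a1, b2) and (a3, b1); at each, neither player gains by switching.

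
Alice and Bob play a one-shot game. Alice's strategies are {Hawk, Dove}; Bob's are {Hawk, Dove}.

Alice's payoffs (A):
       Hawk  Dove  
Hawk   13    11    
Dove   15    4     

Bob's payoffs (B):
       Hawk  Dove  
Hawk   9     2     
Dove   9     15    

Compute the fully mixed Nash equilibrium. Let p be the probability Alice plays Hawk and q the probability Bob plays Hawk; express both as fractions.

In a mixed NE each player is indifferent between their pure strategies, so the opponent's mix sets the indifference.
Bob indifferent between Hawk and Dove: p·9 + (1−p)·9 = p·2 + (1−p)·15 ⟹ 9 + 0p = 15 + (-13)p ⟹ p = 6/13.
Alice indifferent between Hawk and Dove: q·13 + (1−q)·11 = q·15 + (1−q)·4 ⟹ 11 + 2q = 4 + 11q ⟹ q = 7/9.

p = 6/13, q = 7/9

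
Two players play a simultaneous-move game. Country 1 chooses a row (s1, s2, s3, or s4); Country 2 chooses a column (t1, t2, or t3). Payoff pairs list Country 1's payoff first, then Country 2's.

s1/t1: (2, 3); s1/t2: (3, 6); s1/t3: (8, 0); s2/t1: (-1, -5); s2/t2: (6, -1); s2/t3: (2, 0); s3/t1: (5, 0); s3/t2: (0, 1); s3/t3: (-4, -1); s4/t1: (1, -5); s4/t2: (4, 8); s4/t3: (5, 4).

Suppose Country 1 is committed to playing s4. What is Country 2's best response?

t2

With Country 1 fixed at s4, Country 2's payoffs are: t1 → -5, t2 → 8, t3 → 4.
The maximum is 8, achieved by t2.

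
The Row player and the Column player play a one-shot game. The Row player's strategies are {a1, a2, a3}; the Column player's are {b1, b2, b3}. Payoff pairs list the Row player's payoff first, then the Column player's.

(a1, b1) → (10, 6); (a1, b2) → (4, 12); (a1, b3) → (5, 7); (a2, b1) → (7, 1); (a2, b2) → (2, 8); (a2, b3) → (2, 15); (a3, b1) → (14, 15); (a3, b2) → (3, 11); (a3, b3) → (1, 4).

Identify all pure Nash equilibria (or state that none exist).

(a1, b2) and (a3, b1)

Find each player's best response to every opponent strategy; NE are the intersections.
The Row player's best responses — vs b1: a3 (payoff 14); vs b2: a1 (payoff 4); vs b3: a1 (payoff 5).
The Column player's best responses — vs a1: b2 (payoff 12); vs a2: b3 (payoff 15); vs a3: b1 (payoff 15).
Mutual best responses occur at (a1, b2) and (a3, b1); at each, neither player gains by switching.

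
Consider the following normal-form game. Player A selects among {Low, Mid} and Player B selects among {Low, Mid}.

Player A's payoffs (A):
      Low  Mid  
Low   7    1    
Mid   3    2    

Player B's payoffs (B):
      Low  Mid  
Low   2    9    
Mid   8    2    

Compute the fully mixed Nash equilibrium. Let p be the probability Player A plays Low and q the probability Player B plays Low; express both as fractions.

In a mixed NE each player is indifferent between their pure strategies, so the opponent's mix sets the indifference.
Player B indifferent between Low and Mid: p·2 + (1−p)·8 = p·9 + (1−p)·2 ⟹ 8 + (-6)p = 2 + 7p ⟹ p = 6/13.
Player A indifferent between Low and Mid: q·7 + (1−q)·1 = q·3 + (1−q)·2 ⟹ 1 + 6q = 2 + 1q ⟹ q = 1/5.

p = 6/13, q = 1/5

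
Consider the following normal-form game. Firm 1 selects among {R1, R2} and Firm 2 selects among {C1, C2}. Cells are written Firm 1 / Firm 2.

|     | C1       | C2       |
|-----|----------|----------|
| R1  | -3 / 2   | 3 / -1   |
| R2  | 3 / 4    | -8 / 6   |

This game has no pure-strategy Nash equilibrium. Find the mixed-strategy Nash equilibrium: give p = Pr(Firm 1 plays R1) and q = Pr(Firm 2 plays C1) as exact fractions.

p = 2/5, q = 11/17

Each player's mixing probability is pinned down by making the *other* player indifferent.
Firm 2 indifferent between C1 and C2: p·2 + (1−p)·4 = p·(-1) + (1−p)·6 ⟹ 4 + (-2)p = 6 + (-7)p ⟹ p = 2/5.
Firm 1 indifferent between R1 and R2: q·(-3) + (1−q)·3 = q·3 + (1−q)·(-8) ⟹ 3 + (-6)q = (-8) + 11q ⟹ q = 11/17.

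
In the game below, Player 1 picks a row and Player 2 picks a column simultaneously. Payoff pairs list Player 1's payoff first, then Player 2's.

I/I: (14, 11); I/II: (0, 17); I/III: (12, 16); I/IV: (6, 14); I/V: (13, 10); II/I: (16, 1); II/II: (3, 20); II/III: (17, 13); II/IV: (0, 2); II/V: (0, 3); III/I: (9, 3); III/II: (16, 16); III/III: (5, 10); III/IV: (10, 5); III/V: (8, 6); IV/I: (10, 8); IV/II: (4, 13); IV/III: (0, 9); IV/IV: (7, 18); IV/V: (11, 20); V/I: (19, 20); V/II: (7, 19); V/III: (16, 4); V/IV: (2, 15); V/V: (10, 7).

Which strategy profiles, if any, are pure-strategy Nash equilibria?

A profile is a Nash equilibrium when each player is best-responding to the other.
Player 1's best responses — vs I: V (payoff 19); vs II: III (payoff 16); vs III: II (payoff 17); vs IV: III (payoff 10); vs V: I (payoff 13).
Player 2's best responses — vs I: II (payoff 17); vs II: II (payoff 20); vs III: II (payoff 16); vs IV: V (payoff 20); vs V: I (payoff 20).
Mutual best responses occur at (III, II) and (V, I); at each, neither player gains by switching.

(III, II) and (V, I)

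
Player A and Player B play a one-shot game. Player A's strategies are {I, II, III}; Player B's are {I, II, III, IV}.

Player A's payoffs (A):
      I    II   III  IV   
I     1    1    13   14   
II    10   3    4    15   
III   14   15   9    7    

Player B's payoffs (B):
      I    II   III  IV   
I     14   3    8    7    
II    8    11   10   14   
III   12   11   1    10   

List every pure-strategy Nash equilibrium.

A profile is a Nash equilibrium when each player is best-responding to the other.
Player A's best responses — vs I: III (payoff 14); vs II: III (payoff 15); vs III: I (payoff 13); vs IV: II (payoff 15).
Player B's best responses — vs I: I (payoff 14); vs II: IV (payoff 14); vs III: I (payoff 12).
Mutual best responses occur at (II, IV) and (III, I); at each, neither player gains by switching.

(II, IV) and (III, I)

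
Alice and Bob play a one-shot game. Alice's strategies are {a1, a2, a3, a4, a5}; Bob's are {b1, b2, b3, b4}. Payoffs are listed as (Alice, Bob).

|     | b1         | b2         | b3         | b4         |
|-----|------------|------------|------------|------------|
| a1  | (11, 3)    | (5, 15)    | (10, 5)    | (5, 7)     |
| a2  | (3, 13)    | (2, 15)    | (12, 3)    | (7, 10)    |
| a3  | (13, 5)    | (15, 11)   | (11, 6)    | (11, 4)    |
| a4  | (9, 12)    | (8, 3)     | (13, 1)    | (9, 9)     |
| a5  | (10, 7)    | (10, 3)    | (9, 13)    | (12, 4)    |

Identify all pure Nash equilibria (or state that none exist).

(a3, b2)

A profile is a Nash equilibrium when each player is best-responding to the other.
Alice's best responses — vs b1: a3 (payoff 13); vs b2: a3 (payoff 15); vs b3: a4 (payoff 13); vs b4: a5 (payoff 12).
Bob's best responses — vs a1: b2 (payoff 15); vs a2: b2 (payoff 15); vs a3: b2 (payoff 11); vs a4: b1 (payoff 12); vs a5: b3 (payoff 13).
The only mutual best response is (a3, b2); neither player gains by switching there.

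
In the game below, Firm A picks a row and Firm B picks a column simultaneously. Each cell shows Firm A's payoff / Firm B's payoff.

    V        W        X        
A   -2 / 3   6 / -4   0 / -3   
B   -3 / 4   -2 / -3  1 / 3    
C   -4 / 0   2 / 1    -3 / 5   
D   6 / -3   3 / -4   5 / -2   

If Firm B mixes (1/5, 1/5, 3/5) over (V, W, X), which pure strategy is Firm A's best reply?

D

Firm A's best reply maximizes expected payoff against the mix.
A: (1/5)·(-2) + (1/5)·6 + (3/5)·0 = 4/5
B: (1/5)·(-3) + (1/5)·(-2) + (3/5)·1 = -2/5
C: (1/5)·(-4) + (1/5)·2 + (3/5)·(-3) = -11/5
D: (1/5)·6 + (1/5)·3 + (3/5)·5 = 24/5
Highest expected payoff is 24/5, from D.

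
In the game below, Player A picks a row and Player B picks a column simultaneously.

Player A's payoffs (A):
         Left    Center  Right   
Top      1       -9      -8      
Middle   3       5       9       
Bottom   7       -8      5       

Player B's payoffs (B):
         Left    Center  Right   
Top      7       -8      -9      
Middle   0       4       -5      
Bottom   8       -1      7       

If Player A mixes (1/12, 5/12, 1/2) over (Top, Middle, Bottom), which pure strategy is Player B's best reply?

Left

Player B's best reply maximizes expected payoff against the mix.
Left: (1/12)·7 + (5/12)·0 + (1/2)·8 = 55/12
Center: (1/12)·(-8) + (5/12)·4 + (1/2)·(-1) = 1/2
Right: (1/12)·(-9) + (5/12)·(-5) + (1/2)·7 = 2/3
Highest expected payoff is 55/12, from Left.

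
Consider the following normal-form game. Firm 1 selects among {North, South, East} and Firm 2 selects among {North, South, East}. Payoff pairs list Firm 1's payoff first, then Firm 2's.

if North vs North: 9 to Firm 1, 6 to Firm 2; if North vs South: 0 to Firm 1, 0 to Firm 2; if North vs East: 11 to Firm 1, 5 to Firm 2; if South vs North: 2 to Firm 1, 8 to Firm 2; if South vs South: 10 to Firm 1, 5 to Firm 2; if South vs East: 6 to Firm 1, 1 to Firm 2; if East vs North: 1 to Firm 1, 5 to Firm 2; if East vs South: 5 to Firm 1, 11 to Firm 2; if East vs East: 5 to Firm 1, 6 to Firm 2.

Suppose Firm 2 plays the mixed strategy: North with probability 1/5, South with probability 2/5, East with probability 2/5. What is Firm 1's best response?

South

Compute Firm 1's expected payoff from each pure strategy against the given mix.
North: (1/5)·9 + (2/5)·0 + (2/5)·11 = 31/5
South: (1/5)·2 + (2/5)·10 + (2/5)·6 = 34/5
East: (1/5)·1 + (2/5)·5 + (2/5)·5 = 21/5
Highest expected payoff is 34/5, from South.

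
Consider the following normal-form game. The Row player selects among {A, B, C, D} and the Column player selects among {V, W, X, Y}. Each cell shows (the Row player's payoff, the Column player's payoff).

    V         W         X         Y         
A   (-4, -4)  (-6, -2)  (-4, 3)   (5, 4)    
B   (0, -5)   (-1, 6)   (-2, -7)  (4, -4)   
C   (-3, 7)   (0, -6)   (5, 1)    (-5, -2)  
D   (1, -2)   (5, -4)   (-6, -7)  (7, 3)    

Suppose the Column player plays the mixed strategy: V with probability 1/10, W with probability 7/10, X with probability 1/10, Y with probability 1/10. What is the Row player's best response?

Compute the Row player's expected payoff from each pure strategy against the given mix.
A: (1/10)·(-4) + (7/10)·(-6) + (1/10)·(-4) + (1/10)·5 = -9/2
B: (1/10)·0 + (7/10)·(-1) + (1/10)·(-2) + (1/10)·4 = -1/2
C: (1/10)·(-3) + (7/10)·0 + (1/10)·5 + (1/10)·(-5) = -3/10
D: (1/10)·1 + (7/10)·5 + (1/10)·(-6) + (1/10)·7 = 37/10
Highest expected payoff is 37/10, from D.

D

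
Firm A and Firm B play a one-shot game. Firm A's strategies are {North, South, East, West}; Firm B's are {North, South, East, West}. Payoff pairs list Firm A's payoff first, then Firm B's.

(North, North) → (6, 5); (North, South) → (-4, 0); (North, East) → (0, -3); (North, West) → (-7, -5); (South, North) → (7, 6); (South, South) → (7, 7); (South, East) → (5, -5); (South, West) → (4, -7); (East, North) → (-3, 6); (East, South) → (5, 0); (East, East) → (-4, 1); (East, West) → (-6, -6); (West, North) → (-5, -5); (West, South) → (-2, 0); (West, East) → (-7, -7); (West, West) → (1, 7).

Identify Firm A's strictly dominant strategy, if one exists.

South

A strategy is strictly dominant if it gives Firm A a strictly higher payoff than every other strategy, against every choice by the opponent.
South strictly dominates: vs North: 7 > each of {6, -3, -5}; vs South: 7 > each of {-4, 5, -2}; vs East: 5 > each of {0, -4, -7}; vs West: 4 > each of {-7, -6, 1}.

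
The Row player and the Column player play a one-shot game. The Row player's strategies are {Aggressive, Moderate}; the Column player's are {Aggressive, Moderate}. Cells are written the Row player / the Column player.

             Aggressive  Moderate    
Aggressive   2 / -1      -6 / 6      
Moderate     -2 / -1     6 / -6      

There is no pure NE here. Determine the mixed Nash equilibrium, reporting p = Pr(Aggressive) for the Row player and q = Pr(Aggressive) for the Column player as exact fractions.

p = 5/12, q = 3/4

Each player's mixing probability is pinned down by making the *other* player indifferent.
The Column player indifferent between Aggressive and Moderate: p·(-1) + (1−p)·(-1) = p·6 + (1−p)·(-6) ⟹ (-1) + 0p = (-6) + 12p ⟹ p = 5/12.
The Row player indifferent between Aggressive and Moderate: q·2 + (1−q)·(-6) = q·(-2) + (1−q)·6 ⟹ (-6) + 8q = 6 + (-8)q ⟹ q = 3/4.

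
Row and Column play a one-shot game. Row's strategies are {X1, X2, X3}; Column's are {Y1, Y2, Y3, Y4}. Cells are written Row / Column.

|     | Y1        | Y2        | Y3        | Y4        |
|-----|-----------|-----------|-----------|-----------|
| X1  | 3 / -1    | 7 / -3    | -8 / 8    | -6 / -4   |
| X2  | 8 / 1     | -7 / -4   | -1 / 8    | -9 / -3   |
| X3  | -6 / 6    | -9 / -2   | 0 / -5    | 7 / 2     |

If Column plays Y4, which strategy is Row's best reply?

With Column fixed at Y4, Row's payoffs are: X1 → -6, X2 → -9, X3 → 7.
The maximum is 7, achieved by X3.

X3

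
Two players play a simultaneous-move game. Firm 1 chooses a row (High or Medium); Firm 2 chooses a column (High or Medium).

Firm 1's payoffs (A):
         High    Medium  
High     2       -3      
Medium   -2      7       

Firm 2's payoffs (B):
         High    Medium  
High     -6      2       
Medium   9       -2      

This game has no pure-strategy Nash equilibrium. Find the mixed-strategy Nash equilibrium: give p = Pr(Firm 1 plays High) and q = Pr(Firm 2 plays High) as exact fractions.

p = 11/19, q = 5/7

Each player's mixing probability is pinned down by making the *other* player indifferent.
Firm 2 indifferent between High and Medium: p·(-6) + (1−p)·9 = p·2 + (1−p)·(-2) ⟹ 9 + (-15)p = (-2) + 4p ⟹ p = 11/19.
Firm 1 indifferent between High and Medium: q·2 + (1−q)·(-3) = q·(-2) + (1−q)·7 ⟹ (-3) + 5q = 7 + (-9)q ⟹ q = 5/7.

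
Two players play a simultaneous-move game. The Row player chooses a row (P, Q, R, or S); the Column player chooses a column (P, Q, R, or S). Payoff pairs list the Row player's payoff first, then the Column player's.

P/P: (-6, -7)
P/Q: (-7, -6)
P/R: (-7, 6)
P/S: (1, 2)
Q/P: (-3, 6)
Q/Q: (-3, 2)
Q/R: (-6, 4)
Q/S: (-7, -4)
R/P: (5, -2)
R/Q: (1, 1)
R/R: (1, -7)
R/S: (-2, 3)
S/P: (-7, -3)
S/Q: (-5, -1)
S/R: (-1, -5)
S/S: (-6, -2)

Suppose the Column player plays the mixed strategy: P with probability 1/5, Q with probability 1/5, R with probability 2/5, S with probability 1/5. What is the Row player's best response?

Compute the Row player's expected payoff from each pure strategy against the given mix.
P: (1/5)·(-6) + (1/5)·(-7) + (2/5)·(-7) + (1/5)·1 = -26/5
Q: (1/5)·(-3) + (1/5)·(-3) + (2/5)·(-6) + (1/5)·(-7) = -5
R: (1/5)·5 + (1/5)·1 + (2/5)·1 + (1/5)·(-2) = 6/5
S: (1/5)·(-7) + (1/5)·(-5) + (2/5)·(-1) + (1/5)·(-6) = -4
Highest expected payoff is 6/5, from R.

R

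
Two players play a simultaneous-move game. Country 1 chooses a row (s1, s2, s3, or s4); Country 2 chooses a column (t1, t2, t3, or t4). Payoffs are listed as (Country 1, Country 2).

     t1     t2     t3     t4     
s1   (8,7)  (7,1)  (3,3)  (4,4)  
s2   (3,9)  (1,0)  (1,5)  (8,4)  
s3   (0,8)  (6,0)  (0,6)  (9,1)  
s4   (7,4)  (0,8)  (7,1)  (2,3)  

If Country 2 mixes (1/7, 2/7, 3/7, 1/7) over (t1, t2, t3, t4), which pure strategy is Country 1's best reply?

Compute Country 1's expected payoff from each pure strategy against the given mix.
s1: (1/7)·8 + (2/7)·7 + (3/7)·3 + (1/7)·4 = 5
s2: (1/7)·3 + (2/7)·1 + (3/7)·1 + (1/7)·8 = 16/7
s3: (1/7)·0 + (2/7)·6 + (3/7)·0 + (1/7)·9 = 3
s4: (1/7)·7 + (2/7)·0 + (3/7)·7 + (1/7)·2 = 30/7
Highest expected payoff is 5, from s1.

s1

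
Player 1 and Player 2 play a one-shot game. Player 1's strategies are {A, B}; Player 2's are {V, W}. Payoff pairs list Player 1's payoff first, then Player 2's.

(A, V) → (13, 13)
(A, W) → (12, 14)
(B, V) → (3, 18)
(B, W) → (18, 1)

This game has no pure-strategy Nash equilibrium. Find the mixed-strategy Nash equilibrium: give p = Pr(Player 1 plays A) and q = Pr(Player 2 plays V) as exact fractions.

p = 17/18, q = 3/8

Each player's mixing probability is pinned down by making the *other* player indifferent.
Player 2 indifferent between V and W: p·13 + (1−p)·18 = p·14 + (1−p)·1 ⟹ 18 + (-5)p = 1 + 13p ⟹ p = 17/18.
Player 1 indifferent between A and B: q·13 + (1−q)·12 = q·3 + (1−q)·18 ⟹ 12 + 1q = 18 + (-15)q ⟹ q = 3/8.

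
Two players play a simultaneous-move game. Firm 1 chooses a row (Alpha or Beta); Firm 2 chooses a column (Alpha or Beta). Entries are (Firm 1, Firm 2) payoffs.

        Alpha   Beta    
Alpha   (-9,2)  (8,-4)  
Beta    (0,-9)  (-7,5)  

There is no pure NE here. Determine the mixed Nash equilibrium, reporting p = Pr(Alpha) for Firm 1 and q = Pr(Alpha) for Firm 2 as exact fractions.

p = 7/10, q = 5/8

Each player's mixing probability is pinned down by making the *other* player indifferent.
Firm 2 indifferent between Alpha and Beta: p·2 + (1−p)·(-9) = p·(-4) + (1−p)·5 ⟹ (-9) + 11p = 5 + (-9)p ⟹ p = 7/10.
Firm 1 indifferent between Alpha and Beta: q·(-9) + (1−q)·8 = q·0 + (1−q)·(-7) ⟹ 8 + (-17)q = (-7) + 7q ⟹ q = 5/8.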